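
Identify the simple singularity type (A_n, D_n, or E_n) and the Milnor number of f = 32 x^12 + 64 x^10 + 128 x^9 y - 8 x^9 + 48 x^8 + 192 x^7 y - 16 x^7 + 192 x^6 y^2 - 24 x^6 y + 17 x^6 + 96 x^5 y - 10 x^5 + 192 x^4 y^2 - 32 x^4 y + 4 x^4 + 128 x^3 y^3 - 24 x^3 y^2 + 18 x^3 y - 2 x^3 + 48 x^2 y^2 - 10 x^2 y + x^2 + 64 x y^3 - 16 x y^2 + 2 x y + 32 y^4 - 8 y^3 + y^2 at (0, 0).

Type A_3, Milnor number mu = 3.

The Hessian of f at 0 is [[2, 2], [2, 2]] with rank 1, so corank 1. A Groebner basis of the Jacobian ideal J(f) in C{x,y} is {x^2 - x - y, x*y + x + y, -x + y^2 - y}; counting standard monomials gives mu = 3. Corank 1: A-series; mu = 3 gives A_3.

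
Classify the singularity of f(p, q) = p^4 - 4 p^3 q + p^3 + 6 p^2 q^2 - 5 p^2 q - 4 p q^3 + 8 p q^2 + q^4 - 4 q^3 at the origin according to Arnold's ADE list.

The Hessian of f at 0 is [[0, 0], [0, 0]] with rank 0, so corank 2. A Groebner basis of the Jacobian ideal J(f) in C{p,q} is {p*q^2 - p*q/2 + q^2, -p*q/4 + q^3 + q^2/2, p^2 - 3*p*q + 2*q^2}; counting standard monomials gives mu = 5. Corank 2; j^3 = (p - 2*q)^2*(p - q) has shape L^2 M (L != M), so D-series; mu = 5 gives D_5.

D_{5}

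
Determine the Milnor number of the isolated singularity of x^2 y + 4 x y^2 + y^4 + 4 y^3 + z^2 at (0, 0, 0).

5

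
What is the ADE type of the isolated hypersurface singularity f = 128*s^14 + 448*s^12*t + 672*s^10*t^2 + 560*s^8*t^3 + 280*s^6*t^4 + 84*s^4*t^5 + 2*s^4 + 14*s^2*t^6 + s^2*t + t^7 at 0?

The Hessian of f at 0 is [[0, 0], [0, 0]] with rank 0, so corank 2. A Groebner basis of the Jacobian ideal J(f) in C{s,t} is {s^2/7 + t^6, s^3, s*t}; counting standard monomials gives mu = 8. Corank 2; j^3 = s^2*t has shape L^2 M (L != M), so D-series; mu = 8 gives D_8.

D8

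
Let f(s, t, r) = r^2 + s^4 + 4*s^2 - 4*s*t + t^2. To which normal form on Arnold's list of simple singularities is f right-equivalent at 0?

A_3

The Hessian of f at 0 has rank 2. Corank 1: A-series; mu = 3 gives A_3.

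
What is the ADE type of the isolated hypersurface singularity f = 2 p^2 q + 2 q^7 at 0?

The Hessian of f at 0 is [[0, 0], [0, 0]] with rank 0, so corank 2. A Groebner basis of the Jacobian ideal J(f) in C{p,q} is {p^2/7 + q^6, p^3, p*q}; counting standard monomials gives mu = 8. Corank 2; j^3 = 2*p^2*q has shape L^2 M (L != M), so D-series; mu = 8 gives D_8.

D_{8}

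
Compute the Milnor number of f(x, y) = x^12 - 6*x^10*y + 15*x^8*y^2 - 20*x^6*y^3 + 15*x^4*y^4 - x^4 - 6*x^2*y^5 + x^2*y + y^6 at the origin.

7

The Hessian of f at 0 is [[0, 0], [0, 0]] with rank 0, so corank 2. A Groebner basis of the Jacobian ideal J(f) in C{x,y} is {x^2/6 + y^5, x^3, x*y}; counting standard monomials gives mu = 7. Corank 2; j^3 = x^2*y has shape L^2 M (L != M), so D-series; mu = 7 gives D_7.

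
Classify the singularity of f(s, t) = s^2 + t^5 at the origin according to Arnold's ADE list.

The Hessian of f at 0 has rank 1. Corank 1: A-series; mu = 4 gives A_4.

A_{4}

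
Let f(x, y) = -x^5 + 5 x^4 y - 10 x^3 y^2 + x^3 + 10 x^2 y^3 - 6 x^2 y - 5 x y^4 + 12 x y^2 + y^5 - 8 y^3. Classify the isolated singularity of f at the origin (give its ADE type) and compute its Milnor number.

Type E_8, Milnor number mu = 8.

The Hessian of f at 0 has rank 0. Corank 2; j^3 = (x - 2*y)^3 is a perfect cube, so E-series; the 5-jet and mu = 8 give E_8.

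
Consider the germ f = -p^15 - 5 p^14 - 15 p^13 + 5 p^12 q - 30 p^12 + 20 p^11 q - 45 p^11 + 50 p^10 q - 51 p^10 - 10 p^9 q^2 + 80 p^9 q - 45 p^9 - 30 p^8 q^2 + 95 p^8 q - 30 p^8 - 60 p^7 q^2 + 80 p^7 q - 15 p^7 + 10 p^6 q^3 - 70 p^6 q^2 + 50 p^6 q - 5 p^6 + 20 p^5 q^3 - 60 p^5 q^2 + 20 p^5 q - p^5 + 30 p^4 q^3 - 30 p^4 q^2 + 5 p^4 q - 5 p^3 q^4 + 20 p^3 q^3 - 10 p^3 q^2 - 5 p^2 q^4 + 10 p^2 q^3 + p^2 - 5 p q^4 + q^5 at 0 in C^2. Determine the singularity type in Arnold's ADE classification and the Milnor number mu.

Type A4, Milnor number mu = 4.

The Hessian of f at 0 has rank 1. Corank 1: A-series; mu = 4 gives A_4.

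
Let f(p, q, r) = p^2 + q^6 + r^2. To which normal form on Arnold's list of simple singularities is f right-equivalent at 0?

The Hessian of f at 0 has rank 2. Corank 1: A-series; mu = 5 gives A_5.

A_{5}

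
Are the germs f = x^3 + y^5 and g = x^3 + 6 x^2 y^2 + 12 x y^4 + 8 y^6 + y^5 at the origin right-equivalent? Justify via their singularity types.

The Hessian of f at 0 has rank 0. Corank 2; j^3 = x^3 is a perfect cube, so E-series; the 5-jet and mu = 8 give E_8. The Hessian of g at 0 has rank 0. Corank 2; j^3 = x^3 is a perfect cube, so E-series; the 5-jet and mu = 8 give E_8. Both have type E_8, hence right-equivalent.

Yes.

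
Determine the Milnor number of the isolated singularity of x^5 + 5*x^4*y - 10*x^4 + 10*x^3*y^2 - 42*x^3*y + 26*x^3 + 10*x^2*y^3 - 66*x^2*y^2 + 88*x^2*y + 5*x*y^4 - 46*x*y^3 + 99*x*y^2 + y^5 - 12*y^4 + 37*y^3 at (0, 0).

4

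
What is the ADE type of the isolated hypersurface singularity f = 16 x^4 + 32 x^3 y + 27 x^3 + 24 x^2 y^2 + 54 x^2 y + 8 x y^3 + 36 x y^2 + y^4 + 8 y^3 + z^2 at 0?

E6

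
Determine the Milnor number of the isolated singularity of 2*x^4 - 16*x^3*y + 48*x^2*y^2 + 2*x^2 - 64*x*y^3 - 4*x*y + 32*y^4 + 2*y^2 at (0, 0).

The Hessian of f at 0 has rank 1. Corank 1: A-series; mu = 3 gives A_3.

3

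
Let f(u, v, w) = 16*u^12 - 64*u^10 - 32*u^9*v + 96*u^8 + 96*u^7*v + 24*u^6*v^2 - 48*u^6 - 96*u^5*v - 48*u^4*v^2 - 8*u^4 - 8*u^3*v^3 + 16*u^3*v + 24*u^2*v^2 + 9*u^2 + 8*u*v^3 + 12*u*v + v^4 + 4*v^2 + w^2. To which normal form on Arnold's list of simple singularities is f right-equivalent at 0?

A_{3}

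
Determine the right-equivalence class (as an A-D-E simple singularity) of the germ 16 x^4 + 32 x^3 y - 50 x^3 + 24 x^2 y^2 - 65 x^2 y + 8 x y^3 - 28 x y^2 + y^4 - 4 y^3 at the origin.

The Hessian of f at 0 has rank 0. Corank 2; j^3 = -(2*x + y)*(5*x + 2*y)^2 has shape L^2 M (L != M), so D-series; mu = 5 gives D_5.

D_{5}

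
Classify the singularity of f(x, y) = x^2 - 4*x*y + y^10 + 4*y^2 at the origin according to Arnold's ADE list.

A9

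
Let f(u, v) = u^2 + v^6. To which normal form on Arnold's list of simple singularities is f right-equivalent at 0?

The Hessian of f at 0 has rank 1. Corank 1: A-series; mu = 5 gives A_5.

A_{5}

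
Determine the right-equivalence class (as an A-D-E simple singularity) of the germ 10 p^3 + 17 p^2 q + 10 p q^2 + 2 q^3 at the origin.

D_4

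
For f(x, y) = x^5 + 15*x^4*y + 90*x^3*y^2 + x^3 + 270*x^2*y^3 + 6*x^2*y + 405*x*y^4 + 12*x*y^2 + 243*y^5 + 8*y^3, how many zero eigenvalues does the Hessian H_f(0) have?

Hessian at 0 has rank 0.

2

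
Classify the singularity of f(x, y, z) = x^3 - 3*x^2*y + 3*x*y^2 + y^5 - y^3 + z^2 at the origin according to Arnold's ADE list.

The Hessian of f at 0 has rank 1. Corank 2; j^3 = (x - y)^3 is a perfect cube, so E-series; the 5-jet and mu = 8 give E_8.

E8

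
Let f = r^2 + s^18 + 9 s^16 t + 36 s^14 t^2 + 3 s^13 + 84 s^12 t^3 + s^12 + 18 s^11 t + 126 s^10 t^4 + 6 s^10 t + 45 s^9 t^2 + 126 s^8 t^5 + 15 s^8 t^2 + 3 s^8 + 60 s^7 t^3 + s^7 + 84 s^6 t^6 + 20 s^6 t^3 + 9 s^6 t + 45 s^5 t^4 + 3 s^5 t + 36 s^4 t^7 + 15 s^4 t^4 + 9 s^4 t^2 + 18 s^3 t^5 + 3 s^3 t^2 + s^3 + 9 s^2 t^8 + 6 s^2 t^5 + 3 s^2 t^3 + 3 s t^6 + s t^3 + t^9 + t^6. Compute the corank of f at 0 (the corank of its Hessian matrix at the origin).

The Hessian at 0 is [[0, 0, 0], [0, 0, 0], [0, 0, 2]] of rank 1; hence corank 2.

2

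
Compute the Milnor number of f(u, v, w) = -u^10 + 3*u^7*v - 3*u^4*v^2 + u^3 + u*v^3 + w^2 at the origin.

7

The Hessian of f at 0 has rank 1. Corank 2; j^3 = u^3 is a perfect cube, so E-series; the 4-jet and mu = 7 give E_7.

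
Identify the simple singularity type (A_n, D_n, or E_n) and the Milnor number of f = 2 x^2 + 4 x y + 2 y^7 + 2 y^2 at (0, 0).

Type A_6, Milnor number mu = 6.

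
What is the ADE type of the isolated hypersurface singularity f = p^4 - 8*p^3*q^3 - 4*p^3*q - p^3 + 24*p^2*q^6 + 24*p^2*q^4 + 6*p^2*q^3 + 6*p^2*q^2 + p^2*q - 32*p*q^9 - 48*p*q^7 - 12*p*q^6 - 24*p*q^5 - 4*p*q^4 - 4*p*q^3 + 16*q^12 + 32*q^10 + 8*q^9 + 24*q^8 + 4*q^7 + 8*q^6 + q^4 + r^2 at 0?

D_{5}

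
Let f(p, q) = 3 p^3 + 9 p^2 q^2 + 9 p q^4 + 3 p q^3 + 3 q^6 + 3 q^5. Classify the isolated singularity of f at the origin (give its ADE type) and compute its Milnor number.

The Hessian of f at 0 is [[0, 0], [0, 0]] with rank 0, so corank 2. A Groebner basis of the Jacobian ideal J(f) in C{p,q} is {-p^2 + q^4 - q^3/3, p^3, p^2*q + p^2/3 + q^3/9, p^2 + p*q^2 + q^3/3}; counting standard monomials gives mu = 7. Corank 2; j^3 = 3*p^3 is a perfect cube, so E-series; the 4-jet and mu = 7 give E_7.

Type E_{7}, Milnor number mu = 7.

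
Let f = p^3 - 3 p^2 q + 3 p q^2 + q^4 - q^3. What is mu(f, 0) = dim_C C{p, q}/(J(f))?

6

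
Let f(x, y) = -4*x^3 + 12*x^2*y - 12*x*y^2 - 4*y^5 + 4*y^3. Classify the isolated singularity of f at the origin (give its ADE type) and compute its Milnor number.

Type E_{8}, Milnor number mu = 8.

The Hessian of f at 0 has rank 0. Corank 2; j^3 = -4*(x - y)^3 is a perfect cube, so E-series; the 5-jet and mu = 8 give E_8.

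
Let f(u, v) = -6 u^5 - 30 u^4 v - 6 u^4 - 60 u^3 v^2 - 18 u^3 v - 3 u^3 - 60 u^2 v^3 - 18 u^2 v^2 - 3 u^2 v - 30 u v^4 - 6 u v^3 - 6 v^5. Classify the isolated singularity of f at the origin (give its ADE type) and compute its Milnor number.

Type D_{6}, Milnor number mu = 6.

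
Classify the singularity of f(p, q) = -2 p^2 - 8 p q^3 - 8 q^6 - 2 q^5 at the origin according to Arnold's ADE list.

The Hessian of f at 0 has rank 1. Corank 1: A-series; mu = 4 gives A_4.

A_{4}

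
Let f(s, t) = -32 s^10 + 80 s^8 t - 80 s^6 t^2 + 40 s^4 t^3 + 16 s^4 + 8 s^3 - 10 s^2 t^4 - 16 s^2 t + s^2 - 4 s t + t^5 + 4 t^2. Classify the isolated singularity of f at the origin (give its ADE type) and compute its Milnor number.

Type A4, Milnor number mu = 4.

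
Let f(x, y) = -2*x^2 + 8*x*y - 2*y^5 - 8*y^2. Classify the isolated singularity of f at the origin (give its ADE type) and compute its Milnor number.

Type A_{4}, Milnor number mu = 4.

The Hessian of f at 0 has rank 1. Corank 1: A-series; mu = 4 gives A_4.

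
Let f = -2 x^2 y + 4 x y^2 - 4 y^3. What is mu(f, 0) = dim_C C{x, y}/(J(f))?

The Hessian of f at 0 is [[0, 0], [0, 0]] with rank 0, so corank 2. A Groebner basis of the Jacobian ideal J(f) in C{x,y} is {y^3, x^2 + 2*y^2, x*y - y^2}; counting standard monomials gives mu = 4. Corank 2; j^3 = -2*y*(x^2 - 2*x*y + 2*y^2) splits into three distinct lines over C (the quadratic factor has nonzero discriminant), so D_4.

4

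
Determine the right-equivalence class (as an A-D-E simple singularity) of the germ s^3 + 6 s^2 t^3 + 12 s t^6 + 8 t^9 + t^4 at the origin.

The Hessian of f at 0 has rank 0. Corank 2; j^3 = s^3 is a perfect cube, so E-series; the 4-jet and mu = 6 give E_6.

E6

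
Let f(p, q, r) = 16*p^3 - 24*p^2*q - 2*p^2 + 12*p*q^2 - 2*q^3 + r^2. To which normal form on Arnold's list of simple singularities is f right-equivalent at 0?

A_{2}

The Hessian of f at 0 is [[-4, 0, 0], [0, 0, 0], [0, 0, 2]] with rank 2, so corank 1. A Groebner basis of the Jacobian ideal J(f) in C{p,q,r} is {q^2, p, r}; counting standard monomials gives mu = 2. Corank 1: A-series; mu = 2 gives A_2.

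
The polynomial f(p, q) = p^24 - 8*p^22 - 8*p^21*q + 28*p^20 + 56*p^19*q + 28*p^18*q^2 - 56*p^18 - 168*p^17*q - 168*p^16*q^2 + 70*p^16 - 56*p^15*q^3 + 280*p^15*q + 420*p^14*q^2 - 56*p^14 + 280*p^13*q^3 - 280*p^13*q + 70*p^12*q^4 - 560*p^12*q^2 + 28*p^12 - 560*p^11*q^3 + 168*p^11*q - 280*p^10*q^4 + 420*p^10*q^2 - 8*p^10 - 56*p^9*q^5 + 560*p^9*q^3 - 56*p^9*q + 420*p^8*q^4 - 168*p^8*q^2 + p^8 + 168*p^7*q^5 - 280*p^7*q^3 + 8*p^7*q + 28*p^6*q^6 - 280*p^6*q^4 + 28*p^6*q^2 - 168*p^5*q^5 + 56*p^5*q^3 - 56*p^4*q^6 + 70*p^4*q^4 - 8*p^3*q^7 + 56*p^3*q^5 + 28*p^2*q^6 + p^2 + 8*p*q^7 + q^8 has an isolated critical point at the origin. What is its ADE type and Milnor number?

Type A_{7}, Milnor number mu = 7.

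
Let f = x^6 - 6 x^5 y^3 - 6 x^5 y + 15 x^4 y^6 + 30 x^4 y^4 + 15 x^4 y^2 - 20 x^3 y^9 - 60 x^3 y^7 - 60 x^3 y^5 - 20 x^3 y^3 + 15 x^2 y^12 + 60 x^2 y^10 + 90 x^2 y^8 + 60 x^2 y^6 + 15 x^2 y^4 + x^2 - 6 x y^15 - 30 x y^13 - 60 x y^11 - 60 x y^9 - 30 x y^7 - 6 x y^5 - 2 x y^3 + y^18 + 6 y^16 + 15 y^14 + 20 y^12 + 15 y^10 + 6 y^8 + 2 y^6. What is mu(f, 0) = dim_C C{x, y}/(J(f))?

The Hessian of f at 0 has rank 1. Corank 1: A-series; mu = 5 gives A_5.

5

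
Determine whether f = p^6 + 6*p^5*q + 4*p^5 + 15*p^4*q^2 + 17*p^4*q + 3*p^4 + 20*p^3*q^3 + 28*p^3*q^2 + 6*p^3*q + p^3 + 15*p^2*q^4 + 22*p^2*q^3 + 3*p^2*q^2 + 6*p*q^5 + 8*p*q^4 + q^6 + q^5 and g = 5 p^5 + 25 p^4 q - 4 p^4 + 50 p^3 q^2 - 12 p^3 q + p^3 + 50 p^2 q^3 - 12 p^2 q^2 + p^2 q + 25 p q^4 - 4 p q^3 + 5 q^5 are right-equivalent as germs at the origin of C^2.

No.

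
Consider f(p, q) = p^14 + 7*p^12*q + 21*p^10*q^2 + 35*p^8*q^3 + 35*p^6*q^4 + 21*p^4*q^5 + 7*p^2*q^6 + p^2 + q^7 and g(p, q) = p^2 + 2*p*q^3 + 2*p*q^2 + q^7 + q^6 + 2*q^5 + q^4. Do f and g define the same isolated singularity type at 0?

The Hessian of f at 0 is [[2, 0], [0, 0]] with rank 1, so corank 1. A Groebner basis of the Jacobian ideal J(f) in C{p,q} is {q^6, p}; counting standard monomials gives mu = 6. Corank 1: A-series; mu = 6 gives A_6. The Hessian of g at 0 is [[2, 0], [0, 0]] with rank 1, so corank 1. A Groebner basis of the Jacobian ideal J(g) in C{p,q} is {p^3, p^2*q - p^2/2 - p*q/2 + p/2 + q^2/2, p^2/2 + p*q^2 - p*q/2 + p/2 + q^2/2, p + q^3 + q^2}; counting standard monomials gives mu = 6. Corank 1: A-series; mu = 6 gives A_6. Both have type A_6, hence right-equivalent.

Yes.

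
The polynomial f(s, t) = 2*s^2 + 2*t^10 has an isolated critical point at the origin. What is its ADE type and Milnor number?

Type A_9, Milnor number mu = 9.

The Hessian of f at 0 is [[4, 0], [0, 0]] with rank 1, so corank 1. A Groebner basis of the Jacobian ideal J(f) in C{s,t} is {t^9, s}; counting standard monomials gives mu = 9. Corank 1: A-series; mu = 9 gives A_9.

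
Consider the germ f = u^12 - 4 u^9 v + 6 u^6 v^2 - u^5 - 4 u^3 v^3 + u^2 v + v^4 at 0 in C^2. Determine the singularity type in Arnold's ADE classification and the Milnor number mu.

Type D5, Milnor number mu = 5.

The Hessian of f at 0 has rank 0. Corank 2; j^3 = u^2*v has shape L^2 M (L != M), so D-series; mu = 5 gives D_5.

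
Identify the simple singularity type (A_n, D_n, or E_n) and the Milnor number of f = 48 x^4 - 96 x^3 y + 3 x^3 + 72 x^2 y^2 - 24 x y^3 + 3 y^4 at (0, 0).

Type E_{6}, Milnor number mu = 6.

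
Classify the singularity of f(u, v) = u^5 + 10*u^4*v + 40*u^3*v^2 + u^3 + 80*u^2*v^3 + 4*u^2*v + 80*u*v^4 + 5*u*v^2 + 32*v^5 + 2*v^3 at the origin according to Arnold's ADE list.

D_{6}

The Hessian of f at 0 is [[0, 0], [0, 0]] with rank 0, so corank 2. A Groebner basis of the Jacobian ideal J(f) in C{u,v} is {-u*v/5 + v^4 - v^2/5, u*v^2 + v^3, u^2 + 3*u*v + 2*v^2}; counting standard monomials gives mu = 6. Corank 2; j^3 = (u + v)^2*(u + 2*v) has shape L^2 M (L != M), so D-series; mu = 6 gives D_6.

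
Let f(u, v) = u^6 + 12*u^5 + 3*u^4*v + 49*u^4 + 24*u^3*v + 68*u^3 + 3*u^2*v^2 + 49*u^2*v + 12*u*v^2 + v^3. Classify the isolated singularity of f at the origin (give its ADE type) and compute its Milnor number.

Type D_4, Milnor number mu = 4.

The Hessian of f at 0 has rank 0. Corank 2; j^3 = (4*u + v)*(17*u^2 + 8*u*v + v^2) splits into three distinct lines over C (the quadratic factor has nonzero discriminant), so D_4.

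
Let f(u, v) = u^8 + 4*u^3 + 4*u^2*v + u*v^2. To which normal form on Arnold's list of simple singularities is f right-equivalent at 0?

The Hessian of f at 0 is [[0, 0], [0, 0]] with rank 0, so corank 2. A Groebner basis of the Jacobian ideal J(f) in C{u,v} is {-32*u*v + v^7 - 16*v^2, u*v^2 + v^3/2, u^2 + u*v/2}; counting standard monomials gives mu = 9. Corank 2; j^3 = u*(2*u + v)^2 has shape L^2 M (L != M), so D-series; mu = 9 gives D_9.

D_{9}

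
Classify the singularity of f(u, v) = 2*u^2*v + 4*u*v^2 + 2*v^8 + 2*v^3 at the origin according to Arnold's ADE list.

D_9

The Hessian of f at 0 has rank 0. Corank 2; j^3 = 2*v*(u + v)^2 has shape L^2 M (L != M), so D-series; mu = 9 gives D_9.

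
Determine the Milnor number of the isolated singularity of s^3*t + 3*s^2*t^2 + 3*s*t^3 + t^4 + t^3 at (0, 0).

The Hessian of f at 0 is [[0, 0], [0, 0]] with rank 0, so corank 2. A Groebner basis of the Jacobian ideal J(f) in C{s,t} is {s^3 - 3*s*t^2 + 3*t^2, s^2*t + 2*s*t^2, t^3}; counting standard monomials gives mu = 7. Corank 2; j^3 = t^3 is a perfect cube, so E-series; the 4-jet and mu = 7 give E_7.

7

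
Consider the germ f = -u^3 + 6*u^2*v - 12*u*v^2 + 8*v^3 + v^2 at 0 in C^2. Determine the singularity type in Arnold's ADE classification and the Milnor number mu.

Type A2, Milnor number mu = 2.

The Hessian of f at 0 is [[0, 0], [0, 2]] with rank 1, so corank 1. A Groebner basis of the Jacobian ideal J(f) in C{u,v} is {u^2, v}; counting standard monomials gives mu = 2. Corank 1: A-series; mu = 2 gives A_2.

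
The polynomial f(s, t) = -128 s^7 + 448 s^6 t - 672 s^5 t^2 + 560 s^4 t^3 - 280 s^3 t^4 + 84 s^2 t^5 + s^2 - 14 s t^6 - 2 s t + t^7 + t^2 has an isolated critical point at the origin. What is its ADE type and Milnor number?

Type A_6, Milnor number mu = 6.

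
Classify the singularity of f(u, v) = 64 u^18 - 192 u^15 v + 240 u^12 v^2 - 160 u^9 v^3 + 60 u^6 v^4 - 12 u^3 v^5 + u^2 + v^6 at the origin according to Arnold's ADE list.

The Hessian of f at 0 is [[2, 0], [0, 0]] with rank 1, so corank 1. A Groebner basis of the Jacobian ideal J(f) in C{u,v} is {v^5, u}; counting standard monomials gives mu = 5. Corank 1: A-series; mu = 5 gives A_5.

A5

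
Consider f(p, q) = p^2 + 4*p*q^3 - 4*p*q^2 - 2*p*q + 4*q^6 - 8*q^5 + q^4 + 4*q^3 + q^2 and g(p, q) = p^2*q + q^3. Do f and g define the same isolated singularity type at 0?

No.

The Hessian of f at 0 has rank 1. Corank 1: A-series; mu = 3 gives A_3. The Hessian of g at 0 has rank 0. Corank 2; j^3 = q*(p^2 + q^2) splits into three distinct lines over C (the quadratic factor has nonzero discriminant), so D_4. f is A_3 but g is D_4, hence not right-equivalent.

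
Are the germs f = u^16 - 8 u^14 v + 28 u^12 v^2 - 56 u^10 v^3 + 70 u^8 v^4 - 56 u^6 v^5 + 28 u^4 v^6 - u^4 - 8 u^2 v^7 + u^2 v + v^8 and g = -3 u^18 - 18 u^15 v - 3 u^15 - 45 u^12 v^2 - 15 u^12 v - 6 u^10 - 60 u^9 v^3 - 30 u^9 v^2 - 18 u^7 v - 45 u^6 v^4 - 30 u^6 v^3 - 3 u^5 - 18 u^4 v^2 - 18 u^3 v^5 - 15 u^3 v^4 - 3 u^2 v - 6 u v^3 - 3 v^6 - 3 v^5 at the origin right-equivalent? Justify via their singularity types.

No.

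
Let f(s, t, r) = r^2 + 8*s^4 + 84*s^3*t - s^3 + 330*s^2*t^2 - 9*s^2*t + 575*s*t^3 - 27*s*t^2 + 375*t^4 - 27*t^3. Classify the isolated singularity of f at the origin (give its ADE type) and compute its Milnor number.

Type E_{7}, Milnor number mu = 7.

The Hessian of f at 0 has rank 1. Corank 2; j^3 = -(s + 3*t)^3 is a perfect cube, so E-series; the 4-jet and mu = 7 give E_7.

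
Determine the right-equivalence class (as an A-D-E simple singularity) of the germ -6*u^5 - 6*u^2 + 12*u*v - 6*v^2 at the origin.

The Hessian of f at 0 is [[-12, 12], [12, -12]] with rank 1, so corank 1. A Groebner basis of the Jacobian ideal J(f) in C{u,v} is {v^4, u - v}; counting standard monomials gives mu = 4. Corank 1: A-series; mu = 4 gives A_4.

A_4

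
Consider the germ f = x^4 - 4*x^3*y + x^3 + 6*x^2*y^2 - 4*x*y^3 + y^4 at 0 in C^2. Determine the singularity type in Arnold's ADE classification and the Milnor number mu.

Type E_6, Milnor number mu = 6.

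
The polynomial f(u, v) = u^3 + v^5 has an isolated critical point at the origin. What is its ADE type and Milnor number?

Type E_8, Milnor number mu = 8.

The Hessian of f at 0 has rank 0. Corank 2; j^3 = u^3 is a perfect cube, so E-series; the 5-jet and mu = 8 give E_8.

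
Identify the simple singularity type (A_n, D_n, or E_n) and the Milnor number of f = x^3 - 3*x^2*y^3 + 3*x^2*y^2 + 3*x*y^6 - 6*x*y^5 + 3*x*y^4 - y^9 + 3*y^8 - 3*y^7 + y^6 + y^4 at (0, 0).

Type E6, Milnor number mu = 6.

The Hessian of f at 0 has rank 0. Corank 2; j^3 = x^3 is a perfect cube, so E-series; the 4-jet and mu = 6 give E_6.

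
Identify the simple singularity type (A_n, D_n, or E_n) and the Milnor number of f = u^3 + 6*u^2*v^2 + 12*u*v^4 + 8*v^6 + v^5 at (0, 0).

Type E_8, Milnor number mu = 8.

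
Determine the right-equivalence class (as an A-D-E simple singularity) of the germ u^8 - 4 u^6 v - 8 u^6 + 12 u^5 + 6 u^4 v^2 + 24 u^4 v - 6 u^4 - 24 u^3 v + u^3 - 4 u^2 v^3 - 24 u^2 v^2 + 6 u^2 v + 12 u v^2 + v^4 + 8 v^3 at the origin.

E_6

The Hessian of f at 0 has rank 0. Corank 2; j^3 = (u + 2*v)^3 is a perfect cube, so E-series; the 4-jet and mu = 6 give E_6.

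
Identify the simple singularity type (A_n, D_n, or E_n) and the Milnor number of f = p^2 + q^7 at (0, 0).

Type A_6, Milnor number mu = 6.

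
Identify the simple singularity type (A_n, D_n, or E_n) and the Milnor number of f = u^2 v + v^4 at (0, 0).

The Hessian of f at 0 has rank 0. Corank 2; j^3 = u^2*v has shape L^2 M (L != M), so D-series; mu = 5 gives D_5.

Type D_5, Milnor number mu = 5.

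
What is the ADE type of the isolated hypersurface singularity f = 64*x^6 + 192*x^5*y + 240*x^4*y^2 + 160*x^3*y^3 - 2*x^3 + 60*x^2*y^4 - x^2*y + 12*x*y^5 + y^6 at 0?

The Hessian of f at 0 is [[0, 0], [0, 0]] with rank 0, so corank 2. A Groebner basis of the Jacobian ideal J(f) in C{x,y} is {x*y/12 + y^5, x*y^2, x^2 + x*y/2}; counting standard monomials gives mu = 7. Corank 2; j^3 = -x^2*(2*x + y) has shape L^2 M (L != M), so D-series; mu = 7 gives D_7.

D_{7}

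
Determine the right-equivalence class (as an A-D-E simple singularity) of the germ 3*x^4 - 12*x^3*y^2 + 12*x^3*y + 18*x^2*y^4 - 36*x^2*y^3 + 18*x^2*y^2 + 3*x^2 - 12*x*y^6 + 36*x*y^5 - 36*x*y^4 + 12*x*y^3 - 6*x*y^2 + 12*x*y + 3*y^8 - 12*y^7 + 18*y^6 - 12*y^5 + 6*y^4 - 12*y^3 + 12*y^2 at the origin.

A3

The Hessian of f at 0 has rank 1. Corank 1: A-series; mu = 3 gives A_3.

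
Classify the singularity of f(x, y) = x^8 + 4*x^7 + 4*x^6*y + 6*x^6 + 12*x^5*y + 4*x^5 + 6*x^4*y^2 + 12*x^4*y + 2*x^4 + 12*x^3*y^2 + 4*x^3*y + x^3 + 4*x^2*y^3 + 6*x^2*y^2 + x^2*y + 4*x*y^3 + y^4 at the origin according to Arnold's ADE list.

D_5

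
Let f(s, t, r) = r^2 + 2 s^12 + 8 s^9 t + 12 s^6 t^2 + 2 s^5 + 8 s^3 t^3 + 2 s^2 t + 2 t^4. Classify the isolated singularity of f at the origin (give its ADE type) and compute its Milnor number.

Type D_5, Milnor number mu = 5.

The Hessian of f at 0 is [[0, 0, 0], [0, 0, 0], [0, 0, 2]] with rank 1, so corank 2. A Groebner basis of the Jacobian ideal J(f) in C{s,t,r} is {s^3, s^2/4 + t^3, s*t, r}; counting standard monomials gives mu = 5. Corank 2; j^3 = 2*s^2*t has shape L^2 M (L != M), so D-series; mu = 5 gives D_5.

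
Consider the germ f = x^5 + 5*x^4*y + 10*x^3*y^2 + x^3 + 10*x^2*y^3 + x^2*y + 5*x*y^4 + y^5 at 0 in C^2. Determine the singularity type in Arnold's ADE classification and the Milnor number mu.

The Hessian of f at 0 has rank 0. Corank 2; j^3 = x^2*(x + y) has shape L^2 M (L != M), so D-series; mu = 6 gives D_6.

Type D_{6}, Milnor number mu = 6.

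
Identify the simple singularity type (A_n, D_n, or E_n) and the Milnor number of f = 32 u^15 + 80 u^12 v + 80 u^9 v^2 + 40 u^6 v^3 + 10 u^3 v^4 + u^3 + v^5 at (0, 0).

Type E8, Milnor number mu = 8.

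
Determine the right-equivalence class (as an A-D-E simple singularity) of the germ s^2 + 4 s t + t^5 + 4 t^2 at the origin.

A4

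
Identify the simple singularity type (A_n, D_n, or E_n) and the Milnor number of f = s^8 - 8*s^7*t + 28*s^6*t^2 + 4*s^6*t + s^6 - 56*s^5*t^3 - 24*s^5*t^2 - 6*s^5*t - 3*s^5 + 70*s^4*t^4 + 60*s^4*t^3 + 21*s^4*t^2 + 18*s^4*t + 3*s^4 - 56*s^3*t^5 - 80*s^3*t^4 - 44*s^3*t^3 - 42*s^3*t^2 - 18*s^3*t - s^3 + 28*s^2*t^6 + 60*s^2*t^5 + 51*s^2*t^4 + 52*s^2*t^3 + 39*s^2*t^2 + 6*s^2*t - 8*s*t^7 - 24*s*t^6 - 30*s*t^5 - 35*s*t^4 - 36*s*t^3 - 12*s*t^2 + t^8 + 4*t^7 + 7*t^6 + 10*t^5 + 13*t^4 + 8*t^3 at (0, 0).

Type E_{6}, Milnor number mu = 6.

The Hessian of f at 0 is [[0, 0], [0, 0]] with rank 0, so corank 2. A Groebner basis of the Jacobian ideal J(f) in C{s,t} is {s^3 - 6*s^2 + 24*s*t - 24*t^2, s^2*t - 2*s^2 + 8*s*t - 8*t^2, -s^2/2 + s*t^2 + 2*s*t - 2*t^2, t^3}; counting standard monomials gives mu = 6. Corank 2; j^3 = -(s - 2*t)^3 is a perfect cube, so E-series; the 4-jet and mu = 6 give E_6.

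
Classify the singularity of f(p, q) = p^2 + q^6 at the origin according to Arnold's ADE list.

A_5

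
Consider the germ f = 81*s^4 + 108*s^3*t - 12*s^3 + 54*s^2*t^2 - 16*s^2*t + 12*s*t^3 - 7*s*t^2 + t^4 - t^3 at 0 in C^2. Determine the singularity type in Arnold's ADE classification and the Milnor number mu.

The Hessian of f at 0 is [[0, 0], [0, 0]] with rank 0, so corank 2. A Groebner basis of the Jacobian ideal J(f) in C{s,t} is {s*t^2 - 2*s*t/3 - t^2/3, 4*s*t/3 + t^3 + 2*t^2/3, s^2 + 5*s*t/6 + t^2/6}; counting standard monomials gives mu = 5. Corank 2; j^3 = -(2*s + t)^2*(3*s + t) has shape L^2 M (L != M), so D-series; mu = 5 gives D_5.

Type D5, Milnor number mu = 5.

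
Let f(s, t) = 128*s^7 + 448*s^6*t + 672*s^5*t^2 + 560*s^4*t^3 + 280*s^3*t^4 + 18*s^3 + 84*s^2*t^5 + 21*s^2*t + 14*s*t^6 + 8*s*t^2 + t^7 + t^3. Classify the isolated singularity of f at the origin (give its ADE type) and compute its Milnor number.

The Hessian of f at 0 has rank 0. Corank 2; j^3 = (2*s + t)*(3*s + t)^2 has shape L^2 M (L != M), so D-series; mu = 8 gives D_8.

Type D_8, Milnor number mu = 8.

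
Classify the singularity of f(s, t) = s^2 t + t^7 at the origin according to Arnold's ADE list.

D_{8}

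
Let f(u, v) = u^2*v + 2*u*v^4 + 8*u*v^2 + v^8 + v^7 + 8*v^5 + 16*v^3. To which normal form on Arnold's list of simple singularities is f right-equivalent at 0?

D9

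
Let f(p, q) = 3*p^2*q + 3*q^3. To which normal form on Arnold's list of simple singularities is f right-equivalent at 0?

D4

The Hessian of f at 0 is [[0, 0], [0, 0]] with rank 0, so corank 2. A Groebner basis of the Jacobian ideal J(f) in C{p,q} is {q^3, p^2 + 3*q^2, p*q}; counting standard monomials gives mu = 4. Corank 2; j^3 = 3*q*(p^2 + q^2) splits into three distinct lines over C (the quadratic factor has nonzero discriminant), so D_4.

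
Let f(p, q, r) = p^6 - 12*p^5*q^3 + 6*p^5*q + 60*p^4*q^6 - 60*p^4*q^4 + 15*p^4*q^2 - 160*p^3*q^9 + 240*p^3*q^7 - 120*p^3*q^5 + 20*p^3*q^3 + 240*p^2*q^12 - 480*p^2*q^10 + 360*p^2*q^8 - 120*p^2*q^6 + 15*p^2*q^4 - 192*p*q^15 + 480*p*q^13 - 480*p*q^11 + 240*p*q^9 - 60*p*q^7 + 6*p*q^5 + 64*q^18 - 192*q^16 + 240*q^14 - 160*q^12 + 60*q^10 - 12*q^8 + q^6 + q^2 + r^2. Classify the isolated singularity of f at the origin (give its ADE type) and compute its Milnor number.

Type A5, Milnor number mu = 5.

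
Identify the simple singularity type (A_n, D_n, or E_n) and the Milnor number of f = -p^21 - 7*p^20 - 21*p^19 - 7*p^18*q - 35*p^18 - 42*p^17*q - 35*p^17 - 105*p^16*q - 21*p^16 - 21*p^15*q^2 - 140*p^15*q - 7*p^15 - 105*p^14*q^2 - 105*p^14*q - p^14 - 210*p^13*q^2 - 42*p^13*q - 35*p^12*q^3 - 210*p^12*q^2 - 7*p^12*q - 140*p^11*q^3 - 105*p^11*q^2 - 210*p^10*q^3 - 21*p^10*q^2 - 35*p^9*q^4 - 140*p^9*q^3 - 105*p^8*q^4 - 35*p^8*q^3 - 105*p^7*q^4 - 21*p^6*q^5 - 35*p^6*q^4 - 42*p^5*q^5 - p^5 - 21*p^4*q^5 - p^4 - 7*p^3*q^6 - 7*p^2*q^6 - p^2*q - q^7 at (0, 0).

The Hessian of f at 0 has rank 0. Corank 2; j^3 = -p^2*q has shape L^2 M (L != M), so D-series; mu = 8 gives D_8.

Type D8, Milnor number mu = 8.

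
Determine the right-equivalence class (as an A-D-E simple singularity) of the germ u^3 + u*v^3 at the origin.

E_7

The Hessian of f at 0 is [[0, 0], [0, 0]] with rank 0, so corank 2. A Groebner basis of the Jacobian ideal J(f) in C{u,v} is {u^3, u*v^2, 3*u^2 + v^3}; counting standard monomials gives mu = 7. Corank 2; j^3 = u^3 is a perfect cube, so E-series; the 4-jet and mu = 7 give E_7.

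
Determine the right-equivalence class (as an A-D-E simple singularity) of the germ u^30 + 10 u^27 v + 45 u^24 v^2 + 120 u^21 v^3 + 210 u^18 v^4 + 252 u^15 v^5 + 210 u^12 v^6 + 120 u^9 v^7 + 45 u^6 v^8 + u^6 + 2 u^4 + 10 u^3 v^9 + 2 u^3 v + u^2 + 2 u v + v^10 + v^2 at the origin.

A_{9}

The Hessian of f at 0 has rank 1. Corank 1: A-series; mu = 9 gives A_9.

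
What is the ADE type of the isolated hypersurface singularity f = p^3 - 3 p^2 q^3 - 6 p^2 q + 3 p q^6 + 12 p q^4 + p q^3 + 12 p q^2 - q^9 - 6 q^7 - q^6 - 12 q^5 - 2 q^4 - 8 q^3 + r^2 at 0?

The Hessian of f at 0 is [[0, 0, 0], [0, 0, 0], [0, 0, 2]] with rank 1, so corank 2. A Groebner basis of the Jacobian ideal J(f) in C{p,q,r} is {p^3 - 6*p^2*q - 48*p^2 + 192*p*q - 192*q^2, 6*p^2 + p*q^2 - 24*p*q + 24*q^2, 3*p^2 - 12*p*q + q^3 + 12*q^2, r}; counting standard monomials gives mu = 7. Corank 2; j^3 = (p - 2*q)^3 is a perfect cube, so E-series; the 4-jet and mu = 7 give E_7.

E_{7}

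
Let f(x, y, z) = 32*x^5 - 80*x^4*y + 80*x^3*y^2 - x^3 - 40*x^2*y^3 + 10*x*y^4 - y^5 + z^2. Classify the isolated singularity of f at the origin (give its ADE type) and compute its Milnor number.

The Hessian of f at 0 is [[0, 0, 0], [0, 0, 0], [0, 0, 2]] with rank 1, so corank 2. A Groebner basis of the Jacobian ideal J(f) in C{x,y,z} is {y^5, x*y^3 - y^4/8, x^2, z}; counting standard monomials gives mu = 8. Corank 2; j^3 = -x^3 is a perfect cube, so E-series; the 5-jet and mu = 8 give E_8.

Type E_8, Milnor number mu = 8.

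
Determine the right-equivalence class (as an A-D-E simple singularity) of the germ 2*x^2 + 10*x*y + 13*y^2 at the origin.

A_{1}

The Hessian of f at 0 has rank 2. Corank 0: nondegenerate Morse point, so A_1.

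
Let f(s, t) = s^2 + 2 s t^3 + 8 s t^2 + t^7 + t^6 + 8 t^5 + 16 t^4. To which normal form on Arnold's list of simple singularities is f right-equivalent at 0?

A_{6}

The Hessian of f at 0 has rank 1. Corank 1: A-series; mu = 6 gives A_6.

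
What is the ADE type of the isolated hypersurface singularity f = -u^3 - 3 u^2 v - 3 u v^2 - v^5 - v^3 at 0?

The Hessian of f at 0 has rank 0. Corank 2; j^3 = -(u + v)^3 is a perfect cube, so E-series; the 5-jet and mu = 8 give E_8.

E_{8}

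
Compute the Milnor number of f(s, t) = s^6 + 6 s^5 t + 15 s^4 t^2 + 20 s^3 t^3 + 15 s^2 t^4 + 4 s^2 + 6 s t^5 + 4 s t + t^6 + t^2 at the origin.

The Hessian of f at 0 is [[8, 4], [4, 2]] with rank 1, so corank 1. A Groebner basis of the Jacobian ideal J(f) in C{s,t} is {t^5, s + t/2}; counting standard monomials gives mu = 5. Corank 1: A-series; mu = 5 gives A_5.

5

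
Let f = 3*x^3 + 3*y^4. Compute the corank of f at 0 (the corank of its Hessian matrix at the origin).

2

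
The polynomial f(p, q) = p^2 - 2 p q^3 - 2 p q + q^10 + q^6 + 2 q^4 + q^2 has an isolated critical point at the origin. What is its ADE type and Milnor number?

Type A_{9}, Milnor number mu = 9.

The Hessian of f at 0 has rank 1. Corank 1: A-series; mu = 9 gives A_9.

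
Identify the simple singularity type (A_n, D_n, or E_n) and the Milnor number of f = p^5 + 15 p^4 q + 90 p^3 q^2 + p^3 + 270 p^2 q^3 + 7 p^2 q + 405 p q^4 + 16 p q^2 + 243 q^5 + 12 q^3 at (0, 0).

The Hessian of f at 0 has rank 0. Corank 2; j^3 = (p + 2*q)^2*(p + 3*q) has shape L^2 M (L != M), so D-series; mu = 6 gives D_6.

Type D6, Milnor number mu = 6.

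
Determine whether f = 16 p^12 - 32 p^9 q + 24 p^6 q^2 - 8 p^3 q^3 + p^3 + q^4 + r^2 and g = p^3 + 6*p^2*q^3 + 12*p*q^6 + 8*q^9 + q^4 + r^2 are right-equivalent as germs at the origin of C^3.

Yes.

The Hessian of f at 0 is [[0, 0, 0], [0, 0, 0], [0, 0, 2]] with rank 1, so corank 2. A Groebner basis of the Jacobian ideal J(f) in C{p,q,r} is {q^3, p^2, r}; counting standard monomials gives mu = 6. Corank 2; j^3 = p^3 is a perfect cube, so E-series; the 4-jet and mu = 6 give E_6. The Hessian of g at 0 is [[0, 0, 0], [0, 0, 0], [0, 0, 2]] with rank 1, so corank 2. A Groebner basis of the Jacobian ideal J(g) in C{p,q,r} is {q^3, p^2, r}; counting standard monomials gives mu = 6. Corank 2; j^3 = p^3 is a perfect cube, so E-series; the 4-jet and mu = 6 give E_6. Both have type E_6, hence right-equivalent.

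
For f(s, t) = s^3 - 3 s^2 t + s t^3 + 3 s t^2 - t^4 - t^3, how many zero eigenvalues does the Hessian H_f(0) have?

Hessian at 0 has rank 0.

2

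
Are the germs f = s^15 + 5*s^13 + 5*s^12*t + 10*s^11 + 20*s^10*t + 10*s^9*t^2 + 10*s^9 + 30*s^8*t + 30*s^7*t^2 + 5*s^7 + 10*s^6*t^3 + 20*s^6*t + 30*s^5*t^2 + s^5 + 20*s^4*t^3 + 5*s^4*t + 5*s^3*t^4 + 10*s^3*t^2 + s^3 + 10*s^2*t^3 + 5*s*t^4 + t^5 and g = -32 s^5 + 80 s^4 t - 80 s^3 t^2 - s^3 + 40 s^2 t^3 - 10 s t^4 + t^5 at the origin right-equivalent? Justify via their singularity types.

The Hessian of f at 0 is [[0, 0], [0, 0]] with rank 0, so corank 2. A Groebner basis of the Jacobian ideal J(f) in C{s,t} is {t^5, s*t^3 + t^4/4, s^2}; counting standard monomials gives mu = 8. Corank 2; j^3 = s^3 is a perfect cube, so E-series; the 5-jet and mu = 8 give E_8. The Hessian of g at 0 is [[0, 0], [0, 0]] with rank 0, so corank 2. A Groebner basis of the Jacobian ideal J(g) in C{s,t} is {t^5, s*t^3 - t^4/8, s^2}; counting standard monomials gives mu = 8. Corank 2; j^3 = -s^3 is a perfect cube, so E-series; the 5-jet and mu = 8 give E_8. Both have type E_8, hence right-equivalent.

Yes.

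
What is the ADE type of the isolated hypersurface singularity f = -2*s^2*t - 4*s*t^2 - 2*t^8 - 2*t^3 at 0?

The Hessian of f at 0 is [[0, 0], [0, 0]] with rank 0, so corank 2. A Groebner basis of the Jacobian ideal J(f) in C{s,t} is {s^2/8 + t^7 - t^2/8, s^3 + t^3, s*t + t^2}; counting standard monomials gives mu = 9. Corank 2; j^3 = -2*t*(s + t)^2 has shape L^2 M (L != M), so D-series; mu = 9 gives D_9.

D9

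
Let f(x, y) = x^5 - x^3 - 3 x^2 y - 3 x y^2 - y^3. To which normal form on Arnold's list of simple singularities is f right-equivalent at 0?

E_8

The Hessian of f at 0 is [[0, 0], [0, 0]] with rank 0, so corank 2. A Groebner basis of the Jacobian ideal J(f) in C{x,y} is {y^5, x*y^3 + 3*y^4/4, x^2 + 2*x*y + y^2}; counting standard monomials gives mu = 8. Corank 2; j^3 = -(x + y)^3 is a perfect cube, so E-series; the 5-jet and mu = 8 give E_8.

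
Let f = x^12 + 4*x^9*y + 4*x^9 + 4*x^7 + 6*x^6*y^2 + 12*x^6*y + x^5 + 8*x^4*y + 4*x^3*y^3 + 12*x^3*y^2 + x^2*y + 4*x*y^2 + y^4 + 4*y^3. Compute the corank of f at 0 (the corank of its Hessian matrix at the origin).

2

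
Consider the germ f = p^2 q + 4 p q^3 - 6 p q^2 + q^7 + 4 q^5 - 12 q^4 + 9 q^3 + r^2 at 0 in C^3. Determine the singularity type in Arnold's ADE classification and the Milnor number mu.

The Hessian of f at 0 is [[0, 0, 0], [0, 0, 0], [0, 0, 2]] with rank 1, so corank 2. A Groebner basis of the Jacobian ideal J(f) in C{p,q,r} is {p^2*q^2 + 3*p^2*q + 4*p^2/7 - 173*p*q^2/14 - 237*p*q/28 + 81*q^2/4, p^3 - 9*p^2*q - 8*p^2/7 + 173*p*q^2/7 + 237*p*q/14 - 81*q^2/2, p*q/2 + q^3 - 3*q^2/2, r}; counting standard monomials gives mu = 8. Corank 2; j^3 = q*(p - 3*q)^2 has shape L^2 M (L != M), so D-series; mu = 8 gives D_8.

Type D_8, Milnor number mu = 8.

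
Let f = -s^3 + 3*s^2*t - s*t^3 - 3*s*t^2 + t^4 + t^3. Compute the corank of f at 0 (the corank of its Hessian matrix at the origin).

2

The Hessian at 0 is [[0, 0], [0, 0]] of rank 0; hence corank 2.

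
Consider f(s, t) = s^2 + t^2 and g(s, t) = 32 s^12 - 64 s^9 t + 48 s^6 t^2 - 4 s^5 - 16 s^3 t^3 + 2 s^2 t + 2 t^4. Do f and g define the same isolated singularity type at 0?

The Hessian of f at 0 is [[2, 0], [0, 2]] with rank 2, so corank 0. A Groebner basis of the Jacobian ideal J(f) in C{s,t} is {s, t}; counting standard monomials gives mu = 1. Corank 0: nondegenerate Morse point, so A_1. The Hessian of g at 0 is [[0, 0], [0, 0]] with rank 0, so corank 2. A Groebner basis of the Jacobian ideal J(g) in C{s,t} is {s^3, s^2/4 + t^3, s*t}; counting standard monomials gives mu = 5. Corank 2; j^3 = 2*s^2*t has shape L^2 M (L != M), so D-series; mu = 5 gives D_5. f is A_1 but g is D_5, hence not right-equivalent.

No.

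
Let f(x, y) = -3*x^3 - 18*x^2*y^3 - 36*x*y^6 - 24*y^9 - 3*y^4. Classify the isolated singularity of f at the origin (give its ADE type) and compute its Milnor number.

Type E6, Milnor number mu = 6.

The Hessian of f at 0 has rank 0. Corank 2; j^3 = -3*x^3 is a perfect cube, so E-series; the 4-jet and mu = 6 give E_6.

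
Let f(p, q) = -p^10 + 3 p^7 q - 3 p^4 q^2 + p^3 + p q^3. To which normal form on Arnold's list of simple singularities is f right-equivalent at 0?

E_7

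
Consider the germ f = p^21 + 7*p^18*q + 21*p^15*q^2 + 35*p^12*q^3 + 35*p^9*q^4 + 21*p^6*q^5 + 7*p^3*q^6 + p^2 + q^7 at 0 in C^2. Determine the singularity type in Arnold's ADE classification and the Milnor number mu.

The Hessian of f at 0 has rank 1. Corank 1: A-series; mu = 6 gives A_6.

Type A6, Milnor number mu = 6.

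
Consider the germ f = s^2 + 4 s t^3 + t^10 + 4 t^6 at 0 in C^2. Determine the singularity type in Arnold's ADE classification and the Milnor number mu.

Type A9, Milnor number mu = 9.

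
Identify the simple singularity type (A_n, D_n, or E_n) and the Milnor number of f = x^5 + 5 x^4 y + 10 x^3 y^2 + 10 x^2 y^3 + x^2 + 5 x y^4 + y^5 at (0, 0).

The Hessian of f at 0 is [[2, 0], [0, 0]] with rank 1, so corank 1. A Groebner basis of the Jacobian ideal J(f) in C{x,y} is {y^4, x}; counting standard monomials gives mu = 4. Corank 1: A-series; mu = 4 gives A_4.

Type A4, Milnor number mu = 4.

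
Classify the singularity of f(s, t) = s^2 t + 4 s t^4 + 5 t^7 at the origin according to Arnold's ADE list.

D8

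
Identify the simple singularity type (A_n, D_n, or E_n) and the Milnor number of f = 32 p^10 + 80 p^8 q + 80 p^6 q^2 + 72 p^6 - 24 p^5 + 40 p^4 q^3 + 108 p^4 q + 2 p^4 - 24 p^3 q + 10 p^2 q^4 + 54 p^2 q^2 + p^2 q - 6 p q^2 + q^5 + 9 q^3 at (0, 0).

The Hessian of f at 0 is [[0, 0], [0, 0]] with rank 0, so corank 2. A Groebner basis of the Jacobian ideal J(f) in C{p,q} is {p^3 - 486*p^2/2911 + 2921*p*q/5822 - 15*q^2/5822, p^2*q - p*q/6 + q^2/2, 54*p^2/2911 + p*q^2 - 8743*p*q/52398 + 5827*q^2/17466, 36*p^2/2911 - 14575*p*q/157194 + q^3 + 8743*q^2/52398}; counting standard monomials gives mu = 6. Corank 2; j^3 = q*(p - 3*q)^2 has shape L^2 M (L != M), so D-series; mu = 6 gives D_6.

Type D6, Milnor number mu = 6.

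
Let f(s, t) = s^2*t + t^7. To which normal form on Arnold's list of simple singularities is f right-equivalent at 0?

D8

The Hessian of f at 0 has rank 0. Corank 2; j^3 = s^2*t has shape L^2 M (L != M), so D-series; mu = 8 gives D_8.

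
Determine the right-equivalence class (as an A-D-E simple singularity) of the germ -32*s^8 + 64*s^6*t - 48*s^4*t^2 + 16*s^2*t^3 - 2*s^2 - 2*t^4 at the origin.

A_{3}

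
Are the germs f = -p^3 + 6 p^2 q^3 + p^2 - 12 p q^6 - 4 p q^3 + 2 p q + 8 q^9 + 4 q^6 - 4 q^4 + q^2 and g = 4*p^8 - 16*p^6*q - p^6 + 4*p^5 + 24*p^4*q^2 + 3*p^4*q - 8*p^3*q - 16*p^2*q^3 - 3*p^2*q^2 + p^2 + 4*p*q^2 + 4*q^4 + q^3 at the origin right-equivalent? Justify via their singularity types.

Yes.

The Hessian of f at 0 is [[2, 2], [2, 2]] with rank 1, so corank 1. A Groebner basis of the Jacobian ideal J(f) in C{p,q} is {q^2, p + q}; counting standard monomials gives mu = 2. Corank 1: A-series; mu = 2 gives A_2. The Hessian of g at 0 is [[2, 0], [0, 0]] with rank 1, so corank 1. A Groebner basis of the Jacobian ideal J(g) in C{p,q} is {q^2, p}; counting standard monomials gives mu = 2. Corank 1: A-series; mu = 2 gives A_2. Both have type A_2, hence right-equivalent.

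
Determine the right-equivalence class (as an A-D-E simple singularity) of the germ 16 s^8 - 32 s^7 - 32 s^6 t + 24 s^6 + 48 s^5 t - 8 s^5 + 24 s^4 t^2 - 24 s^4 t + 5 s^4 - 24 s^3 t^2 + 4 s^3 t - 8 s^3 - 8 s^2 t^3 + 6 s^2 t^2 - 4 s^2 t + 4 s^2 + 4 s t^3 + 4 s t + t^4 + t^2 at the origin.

A_{3}

The Hessian of f at 0 has rank 1. Corank 1: A-series; mu = 3 gives A_3.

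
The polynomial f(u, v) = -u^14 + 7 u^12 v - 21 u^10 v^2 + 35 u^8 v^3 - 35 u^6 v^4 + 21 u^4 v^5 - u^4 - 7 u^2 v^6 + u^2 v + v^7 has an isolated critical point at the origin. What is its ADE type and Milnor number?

The Hessian of f at 0 has rank 0. Corank 2; j^3 = u^2*v has shape L^2 M (L != M), so D-series; mu = 8 gives D_8.

Type D8, Milnor number mu = 8.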